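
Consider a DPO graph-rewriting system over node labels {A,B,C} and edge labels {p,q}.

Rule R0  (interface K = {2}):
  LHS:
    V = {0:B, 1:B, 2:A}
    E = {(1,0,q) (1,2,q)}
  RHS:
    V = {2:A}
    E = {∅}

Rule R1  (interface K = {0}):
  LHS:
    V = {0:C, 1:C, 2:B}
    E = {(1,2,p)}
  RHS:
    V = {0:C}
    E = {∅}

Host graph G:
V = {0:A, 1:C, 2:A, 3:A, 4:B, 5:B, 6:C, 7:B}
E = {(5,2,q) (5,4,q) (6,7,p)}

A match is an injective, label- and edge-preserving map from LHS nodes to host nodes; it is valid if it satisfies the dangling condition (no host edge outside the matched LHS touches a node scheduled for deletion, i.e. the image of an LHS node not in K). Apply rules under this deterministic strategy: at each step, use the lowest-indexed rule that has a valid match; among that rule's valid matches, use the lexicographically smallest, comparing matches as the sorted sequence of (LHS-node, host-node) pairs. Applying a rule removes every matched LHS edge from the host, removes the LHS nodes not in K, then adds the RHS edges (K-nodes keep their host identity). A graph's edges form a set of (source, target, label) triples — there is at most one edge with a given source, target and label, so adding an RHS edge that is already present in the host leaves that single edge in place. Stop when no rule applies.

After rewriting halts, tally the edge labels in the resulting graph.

Answer: (no edges)

Derivation:
initial: |V|=8 |E|=3  E = 5-q->2 5-q->4 6-p->7
step 1: apply R0 at {0↦4, 1↦5, 2↦2}  → |V|=6 |E|=1  E = 6-p->7
step 2: apply R1 at {0↦1, 1↦6, 2↦7}  → |V|=4 |E|=0  E = ∅
final graph: no rule applies after step 2
NF edges: []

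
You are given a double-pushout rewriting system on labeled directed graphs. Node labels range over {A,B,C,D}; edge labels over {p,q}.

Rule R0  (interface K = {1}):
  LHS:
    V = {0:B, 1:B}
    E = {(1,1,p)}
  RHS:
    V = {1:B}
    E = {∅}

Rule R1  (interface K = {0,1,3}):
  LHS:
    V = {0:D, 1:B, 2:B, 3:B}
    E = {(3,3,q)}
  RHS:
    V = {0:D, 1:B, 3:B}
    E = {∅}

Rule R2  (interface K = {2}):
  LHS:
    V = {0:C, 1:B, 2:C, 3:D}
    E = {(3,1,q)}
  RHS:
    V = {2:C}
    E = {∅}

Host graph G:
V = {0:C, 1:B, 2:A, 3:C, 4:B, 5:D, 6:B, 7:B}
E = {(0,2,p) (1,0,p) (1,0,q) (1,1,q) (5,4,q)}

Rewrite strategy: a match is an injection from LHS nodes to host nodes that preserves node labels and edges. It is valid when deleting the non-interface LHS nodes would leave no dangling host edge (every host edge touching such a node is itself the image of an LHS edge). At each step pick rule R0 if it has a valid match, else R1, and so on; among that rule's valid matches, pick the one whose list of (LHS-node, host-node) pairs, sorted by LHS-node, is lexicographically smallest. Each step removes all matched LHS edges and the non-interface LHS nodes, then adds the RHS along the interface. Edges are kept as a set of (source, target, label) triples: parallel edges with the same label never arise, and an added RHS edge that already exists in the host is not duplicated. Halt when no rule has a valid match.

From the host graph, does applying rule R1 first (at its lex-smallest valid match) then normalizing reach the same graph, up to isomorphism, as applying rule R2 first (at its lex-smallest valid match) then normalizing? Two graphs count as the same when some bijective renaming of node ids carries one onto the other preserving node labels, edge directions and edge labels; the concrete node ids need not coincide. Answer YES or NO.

branch R1-first: apply at {0↦5, 1↦4, 2↦6, 3↦1} → |E|=4, then 1 more step(s) → NF |V|=4 |E|=3 V={0:C, 1:B, 2:A, 7:B} E=0-p->2 1-p->0 1-q->0
branch R2-first: apply at {0↦3, 1↦4, 2↦0, 3↦5} → |E|=4, then 0 more step(s) → NF |V|=5 |E|=4 V={0:C, 1:B, 2:A, 6:B, 7:B} E=0-p->2 1-p->0 1-q->0 1-q->1
graphs not isomorphic

Answer: NO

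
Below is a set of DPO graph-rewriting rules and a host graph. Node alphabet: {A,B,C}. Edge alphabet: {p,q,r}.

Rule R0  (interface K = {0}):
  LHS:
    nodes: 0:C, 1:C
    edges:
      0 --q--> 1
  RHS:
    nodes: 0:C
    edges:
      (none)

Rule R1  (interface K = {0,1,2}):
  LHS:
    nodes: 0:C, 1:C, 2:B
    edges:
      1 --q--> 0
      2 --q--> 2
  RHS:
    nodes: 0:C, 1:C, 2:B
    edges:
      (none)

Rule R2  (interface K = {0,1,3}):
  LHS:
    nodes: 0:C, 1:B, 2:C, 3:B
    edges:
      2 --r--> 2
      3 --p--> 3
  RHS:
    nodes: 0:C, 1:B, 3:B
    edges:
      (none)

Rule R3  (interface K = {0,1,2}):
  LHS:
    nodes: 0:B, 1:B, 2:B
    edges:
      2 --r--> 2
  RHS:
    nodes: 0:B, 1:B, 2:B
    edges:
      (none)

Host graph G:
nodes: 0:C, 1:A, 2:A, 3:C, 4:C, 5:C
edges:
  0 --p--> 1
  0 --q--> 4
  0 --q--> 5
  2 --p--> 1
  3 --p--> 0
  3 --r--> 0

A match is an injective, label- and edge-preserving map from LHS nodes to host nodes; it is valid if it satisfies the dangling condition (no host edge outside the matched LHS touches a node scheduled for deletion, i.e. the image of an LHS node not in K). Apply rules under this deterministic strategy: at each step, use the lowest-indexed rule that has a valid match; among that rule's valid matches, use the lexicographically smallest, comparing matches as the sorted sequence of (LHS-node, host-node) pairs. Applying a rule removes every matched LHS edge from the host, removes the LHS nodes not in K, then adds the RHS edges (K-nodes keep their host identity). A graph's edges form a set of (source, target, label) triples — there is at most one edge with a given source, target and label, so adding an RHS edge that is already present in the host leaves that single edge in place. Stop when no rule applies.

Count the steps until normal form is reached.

Answer: 2

Steps:
start.  V:6 E:6  edges: 0-p->1 0-q->4 0-q->5 2-p->1 3-p->0 3-r->0
1. fire R0 via {0↦0, 1↦4}  →  V:5 E:5  edges: 0-p->1 0-q->5 2-p->1 3-p->0 3-r->0
2. fire R0 via {0↦0, 1↦5}  →  V:4 E:4  edges: 0-p->1 2-p->1 3-p->0 3-r->0
normal form: no rule applies after step 2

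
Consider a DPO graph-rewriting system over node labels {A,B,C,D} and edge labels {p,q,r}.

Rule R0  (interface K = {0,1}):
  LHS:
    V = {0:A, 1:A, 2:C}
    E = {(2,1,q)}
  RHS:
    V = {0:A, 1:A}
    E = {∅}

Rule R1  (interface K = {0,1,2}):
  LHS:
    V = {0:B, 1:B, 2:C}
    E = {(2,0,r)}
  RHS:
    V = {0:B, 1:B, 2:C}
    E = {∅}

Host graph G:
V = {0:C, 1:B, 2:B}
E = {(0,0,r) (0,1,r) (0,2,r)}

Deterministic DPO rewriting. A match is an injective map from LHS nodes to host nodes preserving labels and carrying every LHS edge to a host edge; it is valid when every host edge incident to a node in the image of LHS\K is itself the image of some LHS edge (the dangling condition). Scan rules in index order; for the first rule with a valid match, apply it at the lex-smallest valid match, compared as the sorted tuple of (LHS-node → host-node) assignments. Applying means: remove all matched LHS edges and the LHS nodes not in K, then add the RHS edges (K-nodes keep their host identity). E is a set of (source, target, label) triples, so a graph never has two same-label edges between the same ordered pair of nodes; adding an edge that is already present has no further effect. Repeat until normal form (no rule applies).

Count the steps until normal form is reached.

Answer: 2

Derivation:
start.  V:3 E:3  edges: 0-r->0 0-r->1 0-r->2
1. fire R1 via {0↦1, 1↦2, 2↦0}  →  V:3 E:2  edges: 0-r->0 0-r->2
2. fire R1 via {0↦2, 1↦1, 2↦0}  →  V:3 E:1  edges: 0-r->0
normal form: no rule applies after step 2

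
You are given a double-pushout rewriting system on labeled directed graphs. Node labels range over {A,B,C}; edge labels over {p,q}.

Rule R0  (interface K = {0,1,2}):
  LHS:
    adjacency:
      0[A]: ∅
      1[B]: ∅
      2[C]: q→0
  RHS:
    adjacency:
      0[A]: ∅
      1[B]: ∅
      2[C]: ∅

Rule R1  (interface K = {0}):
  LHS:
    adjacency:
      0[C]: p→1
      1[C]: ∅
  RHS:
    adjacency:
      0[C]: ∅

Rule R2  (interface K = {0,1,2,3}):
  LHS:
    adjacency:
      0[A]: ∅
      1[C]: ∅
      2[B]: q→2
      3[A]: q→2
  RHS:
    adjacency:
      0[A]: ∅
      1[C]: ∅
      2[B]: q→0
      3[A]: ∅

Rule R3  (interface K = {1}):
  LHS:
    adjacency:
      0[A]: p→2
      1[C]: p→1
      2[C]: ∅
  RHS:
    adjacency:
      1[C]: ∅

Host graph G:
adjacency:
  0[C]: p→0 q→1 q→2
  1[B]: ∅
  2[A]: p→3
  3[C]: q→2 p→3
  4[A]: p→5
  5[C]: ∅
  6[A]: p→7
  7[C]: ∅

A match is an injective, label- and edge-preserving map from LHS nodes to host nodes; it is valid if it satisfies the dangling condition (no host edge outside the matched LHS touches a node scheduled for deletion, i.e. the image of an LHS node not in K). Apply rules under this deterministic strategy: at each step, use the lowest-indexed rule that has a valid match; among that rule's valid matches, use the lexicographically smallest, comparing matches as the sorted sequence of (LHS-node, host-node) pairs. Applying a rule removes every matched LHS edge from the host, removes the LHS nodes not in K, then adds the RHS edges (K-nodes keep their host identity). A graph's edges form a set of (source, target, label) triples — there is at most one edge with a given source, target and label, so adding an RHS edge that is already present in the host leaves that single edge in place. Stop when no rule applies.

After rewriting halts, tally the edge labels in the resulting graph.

Answer: p:1 q:1

Rewrite trace:
initial: |V|=8 |E|=8  E = 0-p->0 0-q->1 0-q->2 2-p->3 3-q->2 3-p->3 4-p->5 6-p->7
step 1: apply R0 at {0↦2, 1↦1, 2↦0}  → |V|=8 |E|=7  E = 0-p->0 0-q->1 2-p->3 3-q->2 3-p->3 4-p->5 6-p->7
step 2: apply R0 at {0↦2, 1↦1, 2↦3}  → |V|=8 |E|=6  E = 0-p->0 0-q->1 2-p->3 3-p->3 4-p->5 6-p->7
step 3: apply R3 at {0↦4, 1↦0, 2↦5}  → |V|=6 |E|=4  E = 0-q->1 2-p->3 3-p->3 6-p->7
step 4: apply R3 at {0↦6, 1↦3, 2↦7}  → |V|=4 |E|=2  E = 0-q->1 2-p->3
halt: no rule applies after step 4
NF edges: [(0, 1, 'q'), (2, 3, 'p')]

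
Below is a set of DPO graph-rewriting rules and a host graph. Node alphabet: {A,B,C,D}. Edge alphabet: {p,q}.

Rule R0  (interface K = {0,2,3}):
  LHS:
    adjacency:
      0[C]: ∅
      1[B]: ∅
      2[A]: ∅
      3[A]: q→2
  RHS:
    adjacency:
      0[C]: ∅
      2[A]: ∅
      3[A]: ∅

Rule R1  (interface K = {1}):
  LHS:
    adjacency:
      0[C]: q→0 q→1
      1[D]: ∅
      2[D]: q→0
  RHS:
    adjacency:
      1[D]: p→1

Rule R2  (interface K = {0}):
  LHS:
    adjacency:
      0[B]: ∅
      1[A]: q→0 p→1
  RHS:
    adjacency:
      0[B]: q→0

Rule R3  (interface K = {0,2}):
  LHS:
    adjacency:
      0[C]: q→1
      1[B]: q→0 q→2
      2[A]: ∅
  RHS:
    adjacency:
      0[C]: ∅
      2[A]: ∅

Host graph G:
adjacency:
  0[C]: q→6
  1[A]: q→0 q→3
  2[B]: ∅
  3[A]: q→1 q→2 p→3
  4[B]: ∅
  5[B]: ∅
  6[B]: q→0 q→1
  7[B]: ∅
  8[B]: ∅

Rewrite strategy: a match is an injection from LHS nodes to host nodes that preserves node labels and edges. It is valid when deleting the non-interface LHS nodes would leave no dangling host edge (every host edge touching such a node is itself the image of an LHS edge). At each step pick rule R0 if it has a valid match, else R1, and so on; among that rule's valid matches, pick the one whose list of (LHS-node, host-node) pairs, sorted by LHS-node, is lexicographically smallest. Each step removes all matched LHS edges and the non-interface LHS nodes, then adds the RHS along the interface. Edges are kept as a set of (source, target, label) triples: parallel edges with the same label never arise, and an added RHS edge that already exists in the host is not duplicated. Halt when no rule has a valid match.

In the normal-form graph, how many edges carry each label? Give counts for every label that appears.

start.  V:9 E:8  edges: 0-q->6 1-q->0 1-q->3 3-q->1 3-q->2 3-p->3 6-q->0 6-q->1
1. fire R0 via {0↦0, 1↦4, 2↦1, 3↦3}  →  V:8 E:7  edges: 0-q->6 1-q->0 1-q->3 3-q->2 3-p->3 6-q->0 6-q->1
2. fire R0 via {0↦0, 1↦5, 2↦3, 3↦1}  →  V:7 E:6  edges: 0-q->6 1-q->0 3-q->2 3-p->3 6-q->0 6-q->1
3. fire R2 via {0↦2, 1↦3}  →  V:6 E:5  edges: 0-q->6 1-q->0 2-q->2 6-q->0 6-q->1
4. fire R3 via {0↦0, 1↦6, 2↦1}  →  V:5 E:2  edges: 1-q->0 2-q->2
normal form: no rule applies after step 4
NF edges: [(1, 0, 'q'), (2, 2, 'q')]

Answer: q:2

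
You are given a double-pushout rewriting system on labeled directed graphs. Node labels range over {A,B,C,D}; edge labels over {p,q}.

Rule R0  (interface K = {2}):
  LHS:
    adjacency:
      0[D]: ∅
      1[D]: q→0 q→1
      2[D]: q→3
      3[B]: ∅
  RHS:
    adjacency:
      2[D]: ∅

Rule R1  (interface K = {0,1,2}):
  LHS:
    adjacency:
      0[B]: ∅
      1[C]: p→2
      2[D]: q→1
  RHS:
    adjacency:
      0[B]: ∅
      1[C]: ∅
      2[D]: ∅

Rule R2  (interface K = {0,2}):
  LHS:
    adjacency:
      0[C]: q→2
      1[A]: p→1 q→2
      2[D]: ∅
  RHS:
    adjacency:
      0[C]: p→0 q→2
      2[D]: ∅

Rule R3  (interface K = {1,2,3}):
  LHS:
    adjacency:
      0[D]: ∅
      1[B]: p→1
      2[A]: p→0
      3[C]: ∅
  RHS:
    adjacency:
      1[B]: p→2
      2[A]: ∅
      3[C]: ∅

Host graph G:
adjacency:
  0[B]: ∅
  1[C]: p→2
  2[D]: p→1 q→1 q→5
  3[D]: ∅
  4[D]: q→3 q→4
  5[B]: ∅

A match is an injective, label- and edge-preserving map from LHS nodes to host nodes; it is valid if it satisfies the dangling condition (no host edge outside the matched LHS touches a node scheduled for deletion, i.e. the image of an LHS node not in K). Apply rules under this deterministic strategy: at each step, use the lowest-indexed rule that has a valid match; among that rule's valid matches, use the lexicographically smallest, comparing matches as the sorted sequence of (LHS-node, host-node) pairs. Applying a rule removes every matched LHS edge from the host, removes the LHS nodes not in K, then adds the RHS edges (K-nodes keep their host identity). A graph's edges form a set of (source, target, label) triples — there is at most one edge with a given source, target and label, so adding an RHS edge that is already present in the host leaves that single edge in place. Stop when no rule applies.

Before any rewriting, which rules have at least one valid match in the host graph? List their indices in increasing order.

Answer: [R0,R1]

Derivation:
R0: 1 valid match — {0↦3, 1↦4, 2↦2, 3↦5}
R1: 2 valid matches — {0↦0, 1↦1, 2↦2}, {0↦5, 1↦1, 2↦2}
R2: no valid match — LHS pattern not found
R3: no valid match — LHS pattern not found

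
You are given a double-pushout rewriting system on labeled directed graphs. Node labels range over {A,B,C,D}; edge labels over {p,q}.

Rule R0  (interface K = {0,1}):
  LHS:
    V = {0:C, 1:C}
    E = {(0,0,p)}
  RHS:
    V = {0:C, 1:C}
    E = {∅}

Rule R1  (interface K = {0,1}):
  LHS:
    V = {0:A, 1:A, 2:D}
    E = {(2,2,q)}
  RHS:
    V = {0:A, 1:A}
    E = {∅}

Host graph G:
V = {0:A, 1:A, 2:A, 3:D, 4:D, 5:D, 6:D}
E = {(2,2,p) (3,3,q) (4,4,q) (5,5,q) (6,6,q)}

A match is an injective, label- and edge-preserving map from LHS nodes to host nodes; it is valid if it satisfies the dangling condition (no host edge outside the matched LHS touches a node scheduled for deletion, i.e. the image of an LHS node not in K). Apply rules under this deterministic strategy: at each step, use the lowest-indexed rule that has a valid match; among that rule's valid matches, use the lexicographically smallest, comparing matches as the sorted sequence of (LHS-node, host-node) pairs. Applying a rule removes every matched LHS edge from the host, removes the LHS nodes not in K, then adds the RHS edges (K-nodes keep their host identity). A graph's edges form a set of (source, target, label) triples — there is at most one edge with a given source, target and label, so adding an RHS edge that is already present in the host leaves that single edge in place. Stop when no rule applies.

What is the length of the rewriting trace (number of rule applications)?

[0] host  ⇒  7 nodes, 5 edges  {2-p->2 3-q->3 4-q->4 5-q->5 6-q->6}
[1] R1 @ {0↦0, 1↦1, 2↦3}  ⇒  6 nodes, 4 edges  {2-p->2 4-q->4 5-q->5 6-q->6}
[2] R1 @ {0↦0, 1↦1, 2↦4}  ⇒  5 nodes, 3 edges  {2-p->2 5-q->5 6-q->6}
[3] R1 @ {0↦0, 1↦1, 2↦5}  ⇒  4 nodes, 2 edges  {2-p->2 6-q->6}
[4] R1 @ {0↦0, 1↦1, 2↦6}  ⇒  3 nodes, 1 edges  {2-p->2}
halt: no rule applies after step 4

Answer: 4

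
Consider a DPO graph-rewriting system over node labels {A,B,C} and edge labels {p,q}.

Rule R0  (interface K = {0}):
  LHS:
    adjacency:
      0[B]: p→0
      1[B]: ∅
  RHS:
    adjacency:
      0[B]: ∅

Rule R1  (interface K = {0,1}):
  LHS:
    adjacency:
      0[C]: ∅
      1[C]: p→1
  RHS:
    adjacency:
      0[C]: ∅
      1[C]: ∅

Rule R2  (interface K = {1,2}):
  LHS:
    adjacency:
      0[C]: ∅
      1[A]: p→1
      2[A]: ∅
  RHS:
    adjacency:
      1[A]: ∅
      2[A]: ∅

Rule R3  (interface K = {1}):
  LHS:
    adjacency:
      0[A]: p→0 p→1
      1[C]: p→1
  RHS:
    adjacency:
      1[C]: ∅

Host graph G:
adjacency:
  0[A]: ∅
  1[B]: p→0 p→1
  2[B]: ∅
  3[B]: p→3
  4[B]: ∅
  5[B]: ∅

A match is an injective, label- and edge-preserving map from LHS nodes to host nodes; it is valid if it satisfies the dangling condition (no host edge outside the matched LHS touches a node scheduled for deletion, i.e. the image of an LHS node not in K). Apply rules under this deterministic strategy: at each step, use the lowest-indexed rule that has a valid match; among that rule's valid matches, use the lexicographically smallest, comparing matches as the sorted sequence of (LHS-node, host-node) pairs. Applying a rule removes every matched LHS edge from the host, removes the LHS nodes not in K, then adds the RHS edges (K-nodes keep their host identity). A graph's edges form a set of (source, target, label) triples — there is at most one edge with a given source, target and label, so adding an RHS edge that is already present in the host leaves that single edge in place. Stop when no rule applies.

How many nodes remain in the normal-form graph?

[0] host  ⇒  6 nodes, 3 edges  {1-p->0 1-p->1 3-p->3}
[1] R0 @ {0↦1, 1↦2}  ⇒  5 nodes, 2 edges  {1-p->0 3-p->3}
[2] R0 @ {0↦3, 1↦4}  ⇒  4 nodes, 1 edges  {1-p->0}
final graph: no rule applies after step 2
NF nodes: {0:A, 1:B, 3:B, 5:B}

Answer: 4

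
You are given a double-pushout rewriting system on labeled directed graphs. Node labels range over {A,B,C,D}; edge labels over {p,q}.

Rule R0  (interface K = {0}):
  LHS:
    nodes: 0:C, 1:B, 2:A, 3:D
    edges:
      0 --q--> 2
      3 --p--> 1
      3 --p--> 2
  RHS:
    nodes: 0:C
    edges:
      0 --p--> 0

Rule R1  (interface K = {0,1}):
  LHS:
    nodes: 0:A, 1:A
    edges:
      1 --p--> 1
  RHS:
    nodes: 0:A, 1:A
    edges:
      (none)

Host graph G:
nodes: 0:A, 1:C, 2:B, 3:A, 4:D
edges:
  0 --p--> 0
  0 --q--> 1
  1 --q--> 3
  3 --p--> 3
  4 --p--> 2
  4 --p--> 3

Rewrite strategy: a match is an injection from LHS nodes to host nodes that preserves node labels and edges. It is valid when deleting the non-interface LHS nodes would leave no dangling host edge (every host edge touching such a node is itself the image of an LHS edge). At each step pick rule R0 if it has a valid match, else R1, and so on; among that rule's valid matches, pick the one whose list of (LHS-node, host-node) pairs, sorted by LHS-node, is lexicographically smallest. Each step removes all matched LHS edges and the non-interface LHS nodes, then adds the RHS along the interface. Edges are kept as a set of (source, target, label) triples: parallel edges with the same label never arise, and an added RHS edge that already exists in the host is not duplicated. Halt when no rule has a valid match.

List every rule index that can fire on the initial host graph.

Answer: [R1]

Derivation:
R0: no valid match — 1 raw match, all fail dangling condition
R1: 2 valid matches — {0↦0, 1↦3}, {0↦3, 1↦0}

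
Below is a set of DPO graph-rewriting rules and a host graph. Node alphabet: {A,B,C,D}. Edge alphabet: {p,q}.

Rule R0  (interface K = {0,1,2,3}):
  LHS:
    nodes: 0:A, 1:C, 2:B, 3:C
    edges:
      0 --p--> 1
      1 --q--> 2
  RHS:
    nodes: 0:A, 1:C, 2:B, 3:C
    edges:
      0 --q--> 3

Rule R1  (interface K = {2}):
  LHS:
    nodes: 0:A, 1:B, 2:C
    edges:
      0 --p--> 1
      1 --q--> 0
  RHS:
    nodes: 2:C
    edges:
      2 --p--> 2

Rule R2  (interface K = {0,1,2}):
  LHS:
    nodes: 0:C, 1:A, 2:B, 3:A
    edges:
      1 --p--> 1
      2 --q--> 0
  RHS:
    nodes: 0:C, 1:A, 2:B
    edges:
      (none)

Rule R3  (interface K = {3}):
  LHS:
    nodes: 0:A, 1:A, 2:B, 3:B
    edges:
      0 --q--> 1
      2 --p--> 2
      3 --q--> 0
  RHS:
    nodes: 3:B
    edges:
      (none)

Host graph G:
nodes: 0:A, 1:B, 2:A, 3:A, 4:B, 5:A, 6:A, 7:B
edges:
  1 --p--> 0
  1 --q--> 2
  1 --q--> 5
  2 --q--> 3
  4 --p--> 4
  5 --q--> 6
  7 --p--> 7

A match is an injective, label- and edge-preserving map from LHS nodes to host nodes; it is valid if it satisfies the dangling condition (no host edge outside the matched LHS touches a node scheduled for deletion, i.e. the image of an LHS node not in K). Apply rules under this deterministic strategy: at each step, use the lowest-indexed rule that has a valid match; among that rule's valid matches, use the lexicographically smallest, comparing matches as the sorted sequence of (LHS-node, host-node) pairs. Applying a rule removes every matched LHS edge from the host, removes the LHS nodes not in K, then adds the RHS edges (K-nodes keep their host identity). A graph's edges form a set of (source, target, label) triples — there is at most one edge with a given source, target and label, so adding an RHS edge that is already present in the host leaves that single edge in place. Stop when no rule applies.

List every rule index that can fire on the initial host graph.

Answer: [R3]

Steps:
R0: no valid match — LHS pattern not found
R1: no valid match — LHS pattern not found
R2: no valid match — LHS pattern not found
R3: 4 valid matches — {0↦2, 1↦3, 2↦4, 3↦1}, {0↦2, 1↦3, 2↦7, 3↦1}, {0↦5, 1↦6, 2↦4, 3↦1} (+1 more)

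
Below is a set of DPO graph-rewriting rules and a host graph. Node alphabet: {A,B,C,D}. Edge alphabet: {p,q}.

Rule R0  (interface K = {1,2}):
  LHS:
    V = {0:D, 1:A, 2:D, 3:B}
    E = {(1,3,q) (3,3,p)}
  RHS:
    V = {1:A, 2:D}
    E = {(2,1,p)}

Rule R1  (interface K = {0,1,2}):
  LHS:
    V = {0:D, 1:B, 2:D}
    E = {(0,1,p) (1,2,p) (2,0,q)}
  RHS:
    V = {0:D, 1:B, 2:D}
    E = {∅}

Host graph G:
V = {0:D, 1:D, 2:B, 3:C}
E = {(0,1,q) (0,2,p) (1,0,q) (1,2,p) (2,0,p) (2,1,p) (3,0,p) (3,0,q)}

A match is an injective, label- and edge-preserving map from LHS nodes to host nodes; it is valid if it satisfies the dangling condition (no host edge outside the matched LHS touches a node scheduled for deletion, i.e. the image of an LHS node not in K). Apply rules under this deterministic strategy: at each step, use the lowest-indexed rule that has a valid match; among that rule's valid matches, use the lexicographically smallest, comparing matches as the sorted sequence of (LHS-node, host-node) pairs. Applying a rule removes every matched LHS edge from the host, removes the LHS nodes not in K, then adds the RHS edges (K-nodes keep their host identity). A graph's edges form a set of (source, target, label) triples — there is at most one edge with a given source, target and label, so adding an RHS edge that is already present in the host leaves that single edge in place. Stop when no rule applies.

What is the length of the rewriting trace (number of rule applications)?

start.  V:4 E:8  edges: 0-q->1 0-p->2 1-q->0 1-p->2 2-p->0 2-p->1 3-p->0 3-q->0
1. fire R1 via {0↦0, 1↦2, 2↦1}  →  V:4 E:5  edges: 0-q->1 1-p->2 2-p->0 3-p->0 3-q->0
2. fire R1 via {0↦1, 1↦2, 2↦0}  →  V:4 E:2  edges: 3-p->0 3-q->0
final graph: no rule applies after step 2

Answer: 2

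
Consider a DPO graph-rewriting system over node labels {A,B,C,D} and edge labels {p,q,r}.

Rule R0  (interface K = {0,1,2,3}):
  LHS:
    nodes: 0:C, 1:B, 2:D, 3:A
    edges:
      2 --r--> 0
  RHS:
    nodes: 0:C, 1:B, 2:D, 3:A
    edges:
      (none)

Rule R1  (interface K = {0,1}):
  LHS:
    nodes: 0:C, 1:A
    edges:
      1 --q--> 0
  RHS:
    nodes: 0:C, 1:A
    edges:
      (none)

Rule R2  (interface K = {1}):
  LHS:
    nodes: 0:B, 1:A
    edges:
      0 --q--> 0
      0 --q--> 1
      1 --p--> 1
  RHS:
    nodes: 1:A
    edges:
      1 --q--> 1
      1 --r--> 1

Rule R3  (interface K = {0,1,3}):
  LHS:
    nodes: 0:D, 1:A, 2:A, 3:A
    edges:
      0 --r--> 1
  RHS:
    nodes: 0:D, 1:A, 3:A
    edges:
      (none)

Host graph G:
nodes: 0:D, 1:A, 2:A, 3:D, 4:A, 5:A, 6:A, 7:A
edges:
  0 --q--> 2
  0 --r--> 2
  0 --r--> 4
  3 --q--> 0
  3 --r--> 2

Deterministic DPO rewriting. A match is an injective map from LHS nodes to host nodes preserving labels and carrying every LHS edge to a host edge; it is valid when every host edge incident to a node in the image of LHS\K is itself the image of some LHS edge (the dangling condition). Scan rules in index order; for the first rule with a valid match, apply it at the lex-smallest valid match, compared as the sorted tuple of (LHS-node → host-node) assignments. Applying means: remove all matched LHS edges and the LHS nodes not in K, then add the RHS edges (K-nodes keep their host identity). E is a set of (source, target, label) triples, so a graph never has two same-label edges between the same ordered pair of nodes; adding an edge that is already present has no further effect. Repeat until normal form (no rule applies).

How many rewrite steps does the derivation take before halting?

Answer: 3

Derivation:
start.  V:8 E:5  edges: 0-q->2 0-r->2 0-r->4 3-q->0 3-r->2
1. fire R3 via {0↦0, 1↦2, 2↦1, 3↦4}  →  V:7 E:4  edges: 0-q->2 0-r->4 3-q->0 3-r->2
2. fire R3 via {0↦0, 1↦4, 2↦5, 3↦2}  →  V:6 E:3  edges: 0-q->2 3-q->0 3-r->2
3. fire R3 via {0↦3, 1↦2, 2↦4, 3↦6}  →  V:5 E:2  edges: 0-q->2 3-q->0
normal form: no rule applies after step 3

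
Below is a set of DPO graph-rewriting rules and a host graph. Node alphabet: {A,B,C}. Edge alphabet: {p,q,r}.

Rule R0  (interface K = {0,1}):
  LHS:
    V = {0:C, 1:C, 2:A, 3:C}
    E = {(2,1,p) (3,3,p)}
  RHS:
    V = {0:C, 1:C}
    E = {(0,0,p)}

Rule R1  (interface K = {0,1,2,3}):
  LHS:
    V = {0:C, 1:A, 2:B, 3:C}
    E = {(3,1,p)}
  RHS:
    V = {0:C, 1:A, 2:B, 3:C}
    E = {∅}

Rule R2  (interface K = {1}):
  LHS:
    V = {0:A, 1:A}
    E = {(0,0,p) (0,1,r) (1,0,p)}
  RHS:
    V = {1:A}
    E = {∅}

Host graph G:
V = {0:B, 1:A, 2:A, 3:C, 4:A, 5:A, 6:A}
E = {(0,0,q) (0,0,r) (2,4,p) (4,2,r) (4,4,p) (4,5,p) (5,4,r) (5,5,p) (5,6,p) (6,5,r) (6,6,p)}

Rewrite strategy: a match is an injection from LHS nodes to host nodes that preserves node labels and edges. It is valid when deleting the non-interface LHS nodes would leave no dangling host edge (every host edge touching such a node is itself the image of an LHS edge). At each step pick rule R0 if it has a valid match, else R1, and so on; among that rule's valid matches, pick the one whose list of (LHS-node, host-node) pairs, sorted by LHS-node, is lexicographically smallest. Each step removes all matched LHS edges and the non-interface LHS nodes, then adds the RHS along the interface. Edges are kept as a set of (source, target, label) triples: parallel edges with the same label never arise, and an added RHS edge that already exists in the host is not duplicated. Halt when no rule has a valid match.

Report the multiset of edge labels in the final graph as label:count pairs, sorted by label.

Answer: q:1 r:1

Rewrite trace:
initial: |V|=7 |E|=11  E = 0-q->0 0-r->0 2-p->4 4-r->2 4-p->4 4-p->5 5-r->4 5-p->5 5-p->6 6-r->5 6-p->6
step 1: apply R2 at {0↦6, 1↦5}  → |V|=6 |E|=8  E = 0-q->0 0-r->0 2-p->4 4-r->2 4-p->4 4-p->5 5-r->4 5-p->5
step 2: apply R2 at {0↦5, 1↦4}  → |V|=5 |E|=5  E = 0-q->0 0-r->0 2-p->4 4-r->2 4-p->4
step 3: apply R2 at {0↦4, 1↦2}  → |V|=4 |E|=2  E = 0-q->0 0-r->0
normal form: no rule applies after step 3
NF edges: [(0, 0, 'q'), (0, 0, 'r')]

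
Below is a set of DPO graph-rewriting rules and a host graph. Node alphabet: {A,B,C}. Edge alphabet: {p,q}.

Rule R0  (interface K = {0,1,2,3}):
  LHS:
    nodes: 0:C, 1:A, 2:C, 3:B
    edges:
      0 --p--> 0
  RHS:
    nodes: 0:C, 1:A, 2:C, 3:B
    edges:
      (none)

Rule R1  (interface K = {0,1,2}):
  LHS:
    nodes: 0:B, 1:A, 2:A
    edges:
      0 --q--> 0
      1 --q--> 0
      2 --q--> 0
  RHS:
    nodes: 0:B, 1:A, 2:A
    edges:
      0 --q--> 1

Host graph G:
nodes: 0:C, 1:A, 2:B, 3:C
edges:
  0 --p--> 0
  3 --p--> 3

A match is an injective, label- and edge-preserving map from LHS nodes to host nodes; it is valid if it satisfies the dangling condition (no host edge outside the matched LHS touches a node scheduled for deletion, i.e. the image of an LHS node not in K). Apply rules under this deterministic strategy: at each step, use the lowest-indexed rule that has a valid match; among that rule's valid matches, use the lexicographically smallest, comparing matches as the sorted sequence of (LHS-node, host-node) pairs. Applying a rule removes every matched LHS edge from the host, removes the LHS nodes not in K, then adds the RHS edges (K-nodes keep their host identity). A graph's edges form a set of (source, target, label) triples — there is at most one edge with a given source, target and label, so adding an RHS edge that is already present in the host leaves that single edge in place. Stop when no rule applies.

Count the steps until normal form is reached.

Answer: 2

Rewrite trace:
initial: |V|=4 |E|=2  E = 0-p->0 3-p->3
step 1: apply R0 at {0↦0, 1↦1, 2↦3, 3↦2}  → |V|=4 |E|=1  E = 3-p->3
step 2: apply R0 at {0↦3, 1↦1, 2↦0, 3↦2}  → |V|=4 |E|=0  E = ∅
halt: no rule applies after step 2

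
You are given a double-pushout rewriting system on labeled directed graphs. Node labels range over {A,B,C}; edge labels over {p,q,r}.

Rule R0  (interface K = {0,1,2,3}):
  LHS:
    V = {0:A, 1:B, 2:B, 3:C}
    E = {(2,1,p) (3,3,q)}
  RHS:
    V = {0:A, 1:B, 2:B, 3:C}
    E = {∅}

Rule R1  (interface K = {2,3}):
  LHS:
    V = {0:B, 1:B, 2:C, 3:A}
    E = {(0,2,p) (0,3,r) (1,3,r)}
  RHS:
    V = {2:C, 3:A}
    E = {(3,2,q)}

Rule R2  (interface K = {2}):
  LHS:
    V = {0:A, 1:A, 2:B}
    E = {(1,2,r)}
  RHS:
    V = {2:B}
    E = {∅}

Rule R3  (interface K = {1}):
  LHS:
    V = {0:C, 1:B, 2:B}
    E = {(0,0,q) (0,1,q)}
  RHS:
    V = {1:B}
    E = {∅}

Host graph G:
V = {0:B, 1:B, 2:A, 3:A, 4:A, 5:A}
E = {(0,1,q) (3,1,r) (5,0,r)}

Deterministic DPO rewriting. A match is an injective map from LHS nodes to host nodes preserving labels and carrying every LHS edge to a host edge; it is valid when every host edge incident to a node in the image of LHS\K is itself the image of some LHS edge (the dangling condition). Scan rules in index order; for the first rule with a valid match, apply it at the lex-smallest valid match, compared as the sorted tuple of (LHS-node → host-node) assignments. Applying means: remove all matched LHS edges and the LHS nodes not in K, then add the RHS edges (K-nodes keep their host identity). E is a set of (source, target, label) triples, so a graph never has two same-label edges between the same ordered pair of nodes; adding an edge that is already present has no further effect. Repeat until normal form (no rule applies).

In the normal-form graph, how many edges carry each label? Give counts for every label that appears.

Answer: q:1

Steps:
initial: |V|=6 |E|=3  E = 0-q->1 3-r->1 5-r->0
step 1: apply R2 at {0↦2, 1↦3, 2↦1}  → |V|=4 |E|=2  E = 0-q->1 5-r->0
step 2: apply R2 at {0↦4, 1↦5, 2↦0}  → |V|=2 |E|=1  E = 0-q->1
halt: no rule applies after step 2
NF edges: [(0, 1, 'q')]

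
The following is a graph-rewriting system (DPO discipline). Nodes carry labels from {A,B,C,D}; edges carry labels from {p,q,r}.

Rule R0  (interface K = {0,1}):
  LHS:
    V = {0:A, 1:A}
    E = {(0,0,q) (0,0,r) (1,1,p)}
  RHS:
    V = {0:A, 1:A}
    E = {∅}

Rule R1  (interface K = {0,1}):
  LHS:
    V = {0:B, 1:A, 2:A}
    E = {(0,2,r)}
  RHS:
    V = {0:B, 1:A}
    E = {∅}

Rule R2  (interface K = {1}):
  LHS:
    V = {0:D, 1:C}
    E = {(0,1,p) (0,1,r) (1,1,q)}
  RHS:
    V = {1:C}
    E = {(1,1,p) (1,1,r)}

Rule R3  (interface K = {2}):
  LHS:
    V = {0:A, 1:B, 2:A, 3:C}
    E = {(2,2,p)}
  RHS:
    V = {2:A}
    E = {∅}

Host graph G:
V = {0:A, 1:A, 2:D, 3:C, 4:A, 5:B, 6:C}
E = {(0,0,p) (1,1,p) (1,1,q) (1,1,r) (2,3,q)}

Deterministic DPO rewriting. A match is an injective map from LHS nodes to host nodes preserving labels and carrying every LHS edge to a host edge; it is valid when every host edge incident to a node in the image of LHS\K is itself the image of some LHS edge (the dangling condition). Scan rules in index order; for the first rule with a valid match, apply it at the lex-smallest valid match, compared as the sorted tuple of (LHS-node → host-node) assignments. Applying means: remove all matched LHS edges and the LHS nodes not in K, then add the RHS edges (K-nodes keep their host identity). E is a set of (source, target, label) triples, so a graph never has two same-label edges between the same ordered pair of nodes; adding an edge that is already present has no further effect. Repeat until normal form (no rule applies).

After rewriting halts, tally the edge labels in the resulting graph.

Answer: q:1

Rewrite trace:
initial: |V|=7 |E|=5  E = 0-p->0 1-p->1 1-q->1 1-r->1 2-q->3
step 1: apply R0 at {0↦1, 1↦0}  → |V|=7 |E|=2  E = 1-p->1 2-q->3
step 2: apply R3 at {0↦0, 1↦5, 2↦1, 3↦6}  → |V|=4 |E|=1  E = 2-q->3
halt: no rule applies after step 2
NF edges: [(2, 3, 'q')]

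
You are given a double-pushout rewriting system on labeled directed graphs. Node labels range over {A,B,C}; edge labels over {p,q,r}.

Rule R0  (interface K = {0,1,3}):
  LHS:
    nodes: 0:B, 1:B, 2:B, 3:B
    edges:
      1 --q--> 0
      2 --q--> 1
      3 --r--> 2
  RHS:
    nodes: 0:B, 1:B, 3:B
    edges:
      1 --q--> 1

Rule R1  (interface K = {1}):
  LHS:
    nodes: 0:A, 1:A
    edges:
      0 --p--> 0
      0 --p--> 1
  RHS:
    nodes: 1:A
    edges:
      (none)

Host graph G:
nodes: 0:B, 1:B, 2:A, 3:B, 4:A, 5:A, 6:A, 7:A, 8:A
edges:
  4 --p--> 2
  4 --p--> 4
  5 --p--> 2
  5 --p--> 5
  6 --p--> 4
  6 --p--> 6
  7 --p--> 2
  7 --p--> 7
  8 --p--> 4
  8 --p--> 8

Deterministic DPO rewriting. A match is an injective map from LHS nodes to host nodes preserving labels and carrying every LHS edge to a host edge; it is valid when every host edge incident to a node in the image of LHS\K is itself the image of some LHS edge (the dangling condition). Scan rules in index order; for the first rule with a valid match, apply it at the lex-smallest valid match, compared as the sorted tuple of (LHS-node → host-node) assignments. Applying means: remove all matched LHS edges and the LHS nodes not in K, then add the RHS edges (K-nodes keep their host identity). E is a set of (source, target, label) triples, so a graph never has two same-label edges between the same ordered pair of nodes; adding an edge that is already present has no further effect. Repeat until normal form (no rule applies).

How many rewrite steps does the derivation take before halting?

initial: |V|=9 |E|=10  E = 4-p->2 4-p->4 5-p->2 5-p->5 6-p->4 6-p->6 7-p->2 7-p->7 8-p->4 8-p->8
step 1: apply R1 at {0↦5, 1↦2}  → |V|=8 |E|=8  E = 4-p->2 4-p->4 6-p->4 6-p->6 7-p->2 7-p->7 8-p->4 8-p->8
step 2: apply R1 at {0↦6, 1↦4}  → |V|=7 |E|=6  E = 4-p->2 4-p->4 7-p->2 7-p->7 8-p->4 8-p->8
step 3: apply R1 at {0↦7, 1↦2}  → |V|=6 |E|=4  E = 4-p->2 4-p->4 8-p->4 8-p->8
step 4: apply R1 at {0↦8, 1↦4}  → |V|=5 |E|=2  E = 4-p->2 4-p->4
step 5: apply R1 at {0↦4, 1↦2}  → |V|=4 |E|=0  E = ∅
final graph: no rule applies after step 5

Answer: 5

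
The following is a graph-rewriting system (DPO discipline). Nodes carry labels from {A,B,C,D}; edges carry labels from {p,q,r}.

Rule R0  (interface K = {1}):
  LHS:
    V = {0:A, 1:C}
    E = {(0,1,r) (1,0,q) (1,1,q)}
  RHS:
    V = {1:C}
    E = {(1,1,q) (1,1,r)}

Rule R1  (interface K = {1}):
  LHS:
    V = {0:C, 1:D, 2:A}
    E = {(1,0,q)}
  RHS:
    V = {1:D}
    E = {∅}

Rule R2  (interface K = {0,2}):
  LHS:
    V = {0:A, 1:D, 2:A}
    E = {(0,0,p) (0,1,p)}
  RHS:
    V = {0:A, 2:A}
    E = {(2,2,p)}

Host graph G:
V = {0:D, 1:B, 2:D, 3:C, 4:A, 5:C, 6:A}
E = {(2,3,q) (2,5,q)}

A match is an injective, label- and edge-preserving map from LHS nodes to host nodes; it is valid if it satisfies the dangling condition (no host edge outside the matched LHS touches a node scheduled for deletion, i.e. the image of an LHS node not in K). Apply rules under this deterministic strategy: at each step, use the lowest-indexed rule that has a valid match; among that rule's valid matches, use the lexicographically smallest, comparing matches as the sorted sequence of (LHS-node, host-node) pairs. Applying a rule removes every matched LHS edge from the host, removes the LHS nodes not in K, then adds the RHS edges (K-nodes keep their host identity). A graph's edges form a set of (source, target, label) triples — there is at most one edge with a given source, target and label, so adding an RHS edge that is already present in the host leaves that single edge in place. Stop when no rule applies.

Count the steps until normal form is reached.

Answer: 2

Rewrite trace:
[0] host  ⇒  7 nodes, 2 edges  {2-q->3 2-q->5}
[1] R1 @ {0↦3, 1↦2, 2↦4}  ⇒  5 nodes, 1 edges  {2-q->5}
[2] R1 @ {0↦5, 1↦2, 2↦6}  ⇒  3 nodes, 0 edges  {∅}
normal form: no rule applies after step 2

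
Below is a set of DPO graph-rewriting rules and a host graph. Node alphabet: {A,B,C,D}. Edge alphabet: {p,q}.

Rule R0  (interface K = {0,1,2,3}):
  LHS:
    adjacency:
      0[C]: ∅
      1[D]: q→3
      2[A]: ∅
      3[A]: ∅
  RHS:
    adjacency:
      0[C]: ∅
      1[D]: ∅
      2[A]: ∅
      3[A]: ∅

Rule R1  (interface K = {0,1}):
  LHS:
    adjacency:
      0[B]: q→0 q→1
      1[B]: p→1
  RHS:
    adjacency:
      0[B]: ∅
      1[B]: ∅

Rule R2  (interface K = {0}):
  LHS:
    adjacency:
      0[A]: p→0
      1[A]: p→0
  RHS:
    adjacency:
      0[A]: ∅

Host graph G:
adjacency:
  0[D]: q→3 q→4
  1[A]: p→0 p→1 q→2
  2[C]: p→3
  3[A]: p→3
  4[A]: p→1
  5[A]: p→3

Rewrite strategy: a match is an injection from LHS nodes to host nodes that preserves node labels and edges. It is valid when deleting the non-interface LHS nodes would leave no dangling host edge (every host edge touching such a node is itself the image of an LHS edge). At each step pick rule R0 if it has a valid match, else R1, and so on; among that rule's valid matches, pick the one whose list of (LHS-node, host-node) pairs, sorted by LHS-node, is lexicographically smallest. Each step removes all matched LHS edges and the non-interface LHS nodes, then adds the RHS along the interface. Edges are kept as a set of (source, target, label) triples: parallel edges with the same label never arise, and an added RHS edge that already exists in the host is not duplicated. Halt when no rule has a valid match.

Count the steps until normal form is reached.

Answer: 4

Derivation:
initial: |V|=6 |E|=9  E = 0-q->3 0-q->4 1-p->0 1-p->1 1-q->2 2-p->3 3-p->3 4-p->1 5-p->3
step 1: apply R0 at {0↦2, 1↦0, 2↦1, 3↦3}  → |V|=6 |E|=8  E = 0-q->4 1-p->0 1-p->1 1-q->2 2-p->3 3-p->3 4-p->1 5-p->3
step 2: apply R0 at {0↦2, 1↦0, 2↦1, 3↦4}  → |V|=6 |E|=7  E = 1-p->0 1-p->1 1-q->2 2-p->3 3-p->3 4-p->1 5-p->3
step 3: apply R2 at {0↦1, 1↦4}  → |V|=5 |E|=5  E = 1-p->0 1-q->2 2-p->3 3-p->3 5-p->3
step 4: apply R2 at {0↦3, 1↦5}  → |V|=4 |E|=3  E = 1-p->0 1-q->2 2-p->3
normal form: no rule applies after step 4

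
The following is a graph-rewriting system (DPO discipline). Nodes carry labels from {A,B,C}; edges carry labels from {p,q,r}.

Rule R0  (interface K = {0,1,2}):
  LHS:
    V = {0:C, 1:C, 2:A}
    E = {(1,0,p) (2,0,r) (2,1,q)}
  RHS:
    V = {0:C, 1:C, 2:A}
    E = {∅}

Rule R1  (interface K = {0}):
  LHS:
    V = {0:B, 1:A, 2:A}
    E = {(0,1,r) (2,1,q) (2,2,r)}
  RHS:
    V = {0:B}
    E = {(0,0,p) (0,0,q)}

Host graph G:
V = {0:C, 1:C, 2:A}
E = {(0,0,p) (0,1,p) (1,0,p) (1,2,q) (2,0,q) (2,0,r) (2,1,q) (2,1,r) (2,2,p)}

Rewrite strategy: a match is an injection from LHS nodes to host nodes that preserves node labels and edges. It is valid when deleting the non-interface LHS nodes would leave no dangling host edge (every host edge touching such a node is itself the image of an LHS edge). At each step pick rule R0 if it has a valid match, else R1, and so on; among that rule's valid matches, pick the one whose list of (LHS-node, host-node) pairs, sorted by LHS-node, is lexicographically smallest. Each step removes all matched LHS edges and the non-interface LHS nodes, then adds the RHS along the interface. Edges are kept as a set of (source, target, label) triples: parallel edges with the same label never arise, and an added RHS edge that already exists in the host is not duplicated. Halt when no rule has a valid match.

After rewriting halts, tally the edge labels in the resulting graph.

Answer: p:2 q:1

Steps:
[0] host  ⇒  3 nodes, 9 edges  {0-p->0 0-p->1 1-p->0 1-q->2 2-q->0 2-r->0 2-q->1 2-r->1 2-p->2}
[1] R0 @ {0↦0, 1↦1, 2↦2}  ⇒  3 nodes, 6 edges  {0-p->0 0-p->1 1-q->2 2-q->0 2-r->1 2-p->2}
[2] R0 @ {0↦1, 1↦0, 2↦2}  ⇒  3 nodes, 3 edges  {0-p->0 1-q->2 2-p->2}
final graph: no rule applies after step 2
NF edges: [(0, 0, 'p'), (1, 2, 'q'), (2, 2, 'p')]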